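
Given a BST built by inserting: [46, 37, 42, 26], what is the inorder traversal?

Tree insertion order: [46, 37, 42, 26]
Tree (level-order array): [46, 37, None, 26, 42]
Inorder traversal: [26, 37, 42, 46]


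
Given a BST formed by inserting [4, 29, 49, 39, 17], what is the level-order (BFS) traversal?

Tree insertion order: [4, 29, 49, 39, 17]
Tree (level-order array): [4, None, 29, 17, 49, None, None, 39]
BFS from the root, enqueuing left then right child of each popped node:
  queue [4] -> pop 4, enqueue [29], visited so far: [4]
  queue [29] -> pop 29, enqueue [17, 49], visited so far: [4, 29]
  queue [17, 49] -> pop 17, enqueue [none], visited so far: [4, 29, 17]
  queue [49] -> pop 49, enqueue [39], visited so far: [4, 29, 17, 49]
  queue [39] -> pop 39, enqueue [none], visited so far: [4, 29, 17, 49, 39]
Result: [4, 29, 17, 49, 39]


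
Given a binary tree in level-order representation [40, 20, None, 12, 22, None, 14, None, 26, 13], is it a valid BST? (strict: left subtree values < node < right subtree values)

Level-order array: [40, 20, None, 12, 22, None, 14, None, 26, 13]
Validate using subtree bounds (lo, hi): at each node, require lo < value < hi,
then recurse left with hi=value and right with lo=value.
Preorder trace (stopping at first violation):
  at node 40 with bounds (-inf, +inf): OK
  at node 20 with bounds (-inf, 40): OK
  at node 12 with bounds (-inf, 20): OK
  at node 14 with bounds (12, 20): OK
  at node 13 with bounds (12, 14): OK
  at node 22 with bounds (20, 40): OK
  at node 26 with bounds (22, 40): OK
No violation found at any node.
Result: Valid BST


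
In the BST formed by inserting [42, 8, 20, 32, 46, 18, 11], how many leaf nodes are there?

Tree built from: [42, 8, 20, 32, 46, 18, 11]
Tree (level-order array): [42, 8, 46, None, 20, None, None, 18, 32, 11]
Rule: A leaf has 0 children.
Per-node child counts:
  node 42: 2 child(ren)
  node 8: 1 child(ren)
  node 20: 2 child(ren)
  node 18: 1 child(ren)
  node 11: 0 child(ren)
  node 32: 0 child(ren)
  node 46: 0 child(ren)
Matching nodes: [11, 32, 46]
Count of leaf nodes: 3


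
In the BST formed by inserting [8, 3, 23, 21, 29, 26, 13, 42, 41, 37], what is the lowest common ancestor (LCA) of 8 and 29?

Tree insertion order: [8, 3, 23, 21, 29, 26, 13, 42, 41, 37]
Tree (level-order array): [8, 3, 23, None, None, 21, 29, 13, None, 26, 42, None, None, None, None, 41, None, 37]
In a BST, the LCA of p=8, q=29 is the first node v on the
root-to-leaf path with p <= v <= q (go left if both < v, right if both > v).
Walk from root:
  at 8: 8 <= 8 <= 29, this is the LCA
LCA = 8


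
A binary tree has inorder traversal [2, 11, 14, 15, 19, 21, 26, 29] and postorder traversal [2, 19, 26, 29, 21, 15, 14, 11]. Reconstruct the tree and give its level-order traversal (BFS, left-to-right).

Inorder:   [2, 11, 14, 15, 19, 21, 26, 29]
Postorder: [2, 19, 26, 29, 21, 15, 14, 11]
Algorithm: postorder visits root last, so walk postorder right-to-left;
each value is the root of the current inorder slice — split it at that
value, recurse on the right subtree first, then the left.
Recursive splits:
  root=11; inorder splits into left=[2], right=[14, 15, 19, 21, 26, 29]
  root=14; inorder splits into left=[], right=[15, 19, 21, 26, 29]
  root=15; inorder splits into left=[], right=[19, 21, 26, 29]
  root=21; inorder splits into left=[19], right=[26, 29]
  root=29; inorder splits into left=[26], right=[]
  root=26; inorder splits into left=[], right=[]
  root=19; inorder splits into left=[], right=[]
  root=2; inorder splits into left=[], right=[]
Reconstructed level-order: [11, 2, 14, 15, 21, 19, 29, 26]


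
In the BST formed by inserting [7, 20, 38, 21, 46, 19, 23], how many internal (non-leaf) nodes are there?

Tree built from: [7, 20, 38, 21, 46, 19, 23]
Tree (level-order array): [7, None, 20, 19, 38, None, None, 21, 46, None, 23]
Rule: An internal node has at least one child.
Per-node child counts:
  node 7: 1 child(ren)
  node 20: 2 child(ren)
  node 19: 0 child(ren)
  node 38: 2 child(ren)
  node 21: 1 child(ren)
  node 23: 0 child(ren)
  node 46: 0 child(ren)
Matching nodes: [7, 20, 38, 21]
Count of internal (non-leaf) nodes: 4


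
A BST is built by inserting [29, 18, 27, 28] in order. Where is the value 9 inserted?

Starting tree (level order): [29, 18, None, None, 27, None, 28]
Insertion path: 29 -> 18
Result: insert 9 as left child of 18
Final tree (level order): [29, 18, None, 9, 27, None, None, None, 28]


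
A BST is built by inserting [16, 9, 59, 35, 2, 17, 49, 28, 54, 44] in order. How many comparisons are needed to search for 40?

Search path for 40: 16 -> 59 -> 35 -> 49 -> 44
Found: False
Comparisons: 5


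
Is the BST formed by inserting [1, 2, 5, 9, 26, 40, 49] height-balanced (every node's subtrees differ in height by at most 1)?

Tree (level-order array): [1, None, 2, None, 5, None, 9, None, 26, None, 40, None, 49]
Definition: a tree is height-balanced if, at every node, |h(left) - h(right)| <= 1 (empty subtree has height -1).
Bottom-up per-node check:
  node 49: h_left=-1, h_right=-1, diff=0 [OK], height=0
  node 40: h_left=-1, h_right=0, diff=1 [OK], height=1
  node 26: h_left=-1, h_right=1, diff=2 [FAIL (|-1-1|=2 > 1)], height=2
  node 9: h_left=-1, h_right=2, diff=3 [FAIL (|-1-2|=3 > 1)], height=3
  node 5: h_left=-1, h_right=3, diff=4 [FAIL (|-1-3|=4 > 1)], height=4
  node 2: h_left=-1, h_right=4, diff=5 [FAIL (|-1-4|=5 > 1)], height=5
  node 1: h_left=-1, h_right=5, diff=6 [FAIL (|-1-5|=6 > 1)], height=6
Node 26 violates the condition: |-1 - 1| = 2 > 1.
Result: Not balanced


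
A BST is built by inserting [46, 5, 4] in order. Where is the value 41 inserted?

Starting tree (level order): [46, 5, None, 4]
Insertion path: 46 -> 5
Result: insert 41 as right child of 5
Final tree (level order): [46, 5, None, 4, 41]


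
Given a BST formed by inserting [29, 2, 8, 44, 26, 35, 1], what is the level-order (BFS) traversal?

Tree insertion order: [29, 2, 8, 44, 26, 35, 1]
Tree (level-order array): [29, 2, 44, 1, 8, 35, None, None, None, None, 26]
BFS from the root, enqueuing left then right child of each popped node:
  queue [29] -> pop 29, enqueue [2, 44], visited so far: [29]
  queue [2, 44] -> pop 2, enqueue [1, 8], visited so far: [29, 2]
  queue [44, 1, 8] -> pop 44, enqueue [35], visited so far: [29, 2, 44]
  queue [1, 8, 35] -> pop 1, enqueue [none], visited so far: [29, 2, 44, 1]
  queue [8, 35] -> pop 8, enqueue [26], visited so far: [29, 2, 44, 1, 8]
  queue [35, 26] -> pop 35, enqueue [none], visited so far: [29, 2, 44, 1, 8, 35]
  queue [26] -> pop 26, enqueue [none], visited so far: [29, 2, 44, 1, 8, 35, 26]
Result: [29, 2, 44, 1, 8, 35, 26]


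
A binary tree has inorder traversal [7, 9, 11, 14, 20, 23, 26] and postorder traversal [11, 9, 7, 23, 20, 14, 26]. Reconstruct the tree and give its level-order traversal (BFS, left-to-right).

Inorder:   [7, 9, 11, 14, 20, 23, 26]
Postorder: [11, 9, 7, 23, 20, 14, 26]
Algorithm: postorder visits root last, so walk postorder right-to-left;
each value is the root of the current inorder slice — split it at that
value, recurse on the right subtree first, then the left.
Recursive splits:
  root=26; inorder splits into left=[7, 9, 11, 14, 20, 23], right=[]
  root=14; inorder splits into left=[7, 9, 11], right=[20, 23]
  root=20; inorder splits into left=[], right=[23]
  root=23; inorder splits into left=[], right=[]
  root=7; inorder splits into left=[], right=[9, 11]
  root=9; inorder splits into left=[], right=[11]
  root=11; inorder splits into left=[], right=[]
Reconstructed level-order: [26, 14, 7, 20, 9, 23, 11]


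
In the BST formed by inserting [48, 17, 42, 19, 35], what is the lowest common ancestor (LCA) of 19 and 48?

Tree insertion order: [48, 17, 42, 19, 35]
Tree (level-order array): [48, 17, None, None, 42, 19, None, None, 35]
In a BST, the LCA of p=19, q=48 is the first node v on the
root-to-leaf path with p <= v <= q (go left if both < v, right if both > v).
Walk from root:
  at 48: 19 <= 48 <= 48, this is the LCA
LCA = 48


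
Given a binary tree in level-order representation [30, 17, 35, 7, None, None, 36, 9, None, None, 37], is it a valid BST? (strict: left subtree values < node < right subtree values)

Level-order array: [30, 17, 35, 7, None, None, 36, 9, None, None, 37]
Validate using subtree bounds (lo, hi): at each node, require lo < value < hi,
then recurse left with hi=value and right with lo=value.
Preorder trace (stopping at first violation):
  at node 30 with bounds (-inf, +inf): OK
  at node 17 with bounds (-inf, 30): OK
  at node 7 with bounds (-inf, 17): OK
  at node 9 with bounds (-inf, 7): VIOLATION
Node 9 violates its bound: not (-inf < 9 < 7).
Result: Not a valid BST


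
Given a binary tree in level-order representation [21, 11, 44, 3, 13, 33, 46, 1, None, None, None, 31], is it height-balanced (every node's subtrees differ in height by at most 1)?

Tree (level-order array): [21, 11, 44, 3, 13, 33, 46, 1, None, None, None, 31]
Definition: a tree is height-balanced if, at every node, |h(left) - h(right)| <= 1 (empty subtree has height -1).
Bottom-up per-node check:
  node 1: h_left=-1, h_right=-1, diff=0 [OK], height=0
  node 3: h_left=0, h_right=-1, diff=1 [OK], height=1
  node 13: h_left=-1, h_right=-1, diff=0 [OK], height=0
  node 11: h_left=1, h_right=0, diff=1 [OK], height=2
  node 31: h_left=-1, h_right=-1, diff=0 [OK], height=0
  node 33: h_left=0, h_right=-1, diff=1 [OK], height=1
  node 46: h_left=-1, h_right=-1, diff=0 [OK], height=0
  node 44: h_left=1, h_right=0, diff=1 [OK], height=2
  node 21: h_left=2, h_right=2, diff=0 [OK], height=3
All nodes satisfy the balance condition.
Result: Balanced


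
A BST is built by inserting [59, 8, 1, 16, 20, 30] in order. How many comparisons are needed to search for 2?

Search path for 2: 59 -> 8 -> 1
Found: False
Comparisons: 3


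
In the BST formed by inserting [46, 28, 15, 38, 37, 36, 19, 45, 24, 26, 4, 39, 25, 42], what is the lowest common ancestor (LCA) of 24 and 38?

Tree insertion order: [46, 28, 15, 38, 37, 36, 19, 45, 24, 26, 4, 39, 25, 42]
Tree (level-order array): [46, 28, None, 15, 38, 4, 19, 37, 45, None, None, None, 24, 36, None, 39, None, None, 26, None, None, None, 42, 25]
In a BST, the LCA of p=24, q=38 is the first node v on the
root-to-leaf path with p <= v <= q (go left if both < v, right if both > v).
Walk from root:
  at 46: both 24 and 38 < 46, go left
  at 28: 24 <= 28 <= 38, this is the LCA
LCA = 28


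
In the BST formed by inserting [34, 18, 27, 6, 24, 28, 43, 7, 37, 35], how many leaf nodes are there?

Tree built from: [34, 18, 27, 6, 24, 28, 43, 7, 37, 35]
Tree (level-order array): [34, 18, 43, 6, 27, 37, None, None, 7, 24, 28, 35]
Rule: A leaf has 0 children.
Per-node child counts:
  node 34: 2 child(ren)
  node 18: 2 child(ren)
  node 6: 1 child(ren)
  node 7: 0 child(ren)
  node 27: 2 child(ren)
  node 24: 0 child(ren)
  node 28: 0 child(ren)
  node 43: 1 child(ren)
  node 37: 1 child(ren)
  node 35: 0 child(ren)
Matching nodes: [7, 24, 28, 35]
Count of leaf nodes: 4


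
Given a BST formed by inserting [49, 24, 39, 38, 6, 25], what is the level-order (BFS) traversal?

Tree insertion order: [49, 24, 39, 38, 6, 25]
Tree (level-order array): [49, 24, None, 6, 39, None, None, 38, None, 25]
BFS from the root, enqueuing left then right child of each popped node:
  queue [49] -> pop 49, enqueue [24], visited so far: [49]
  queue [24] -> pop 24, enqueue [6, 39], visited so far: [49, 24]
  queue [6, 39] -> pop 6, enqueue [none], visited so far: [49, 24, 6]
  queue [39] -> pop 39, enqueue [38], visited so far: [49, 24, 6, 39]
  queue [38] -> pop 38, enqueue [25], visited so far: [49, 24, 6, 39, 38]
  queue [25] -> pop 25, enqueue [none], visited so far: [49, 24, 6, 39, 38, 25]
Result: [49, 24, 6, 39, 38, 25]


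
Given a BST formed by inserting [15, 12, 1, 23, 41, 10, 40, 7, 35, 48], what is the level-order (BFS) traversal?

Tree insertion order: [15, 12, 1, 23, 41, 10, 40, 7, 35, 48]
Tree (level-order array): [15, 12, 23, 1, None, None, 41, None, 10, 40, 48, 7, None, 35]
BFS from the root, enqueuing left then right child of each popped node:
  queue [15] -> pop 15, enqueue [12, 23], visited so far: [15]
  queue [12, 23] -> pop 12, enqueue [1], visited so far: [15, 12]
  queue [23, 1] -> pop 23, enqueue [41], visited so far: [15, 12, 23]
  queue [1, 41] -> pop 1, enqueue [10], visited so far: [15, 12, 23, 1]
  queue [41, 10] -> pop 41, enqueue [40, 48], visited so far: [15, 12, 23, 1, 41]
  queue [10, 40, 48] -> pop 10, enqueue [7], visited so far: [15, 12, 23, 1, 41, 10]
  queue [40, 48, 7] -> pop 40, enqueue [35], visited so far: [15, 12, 23, 1, 41, 10, 40]
  queue [48, 7, 35] -> pop 48, enqueue [none], visited so far: [15, 12, 23, 1, 41, 10, 40, 48]
  queue [7, 35] -> pop 7, enqueue [none], visited so far: [15, 12, 23, 1, 41, 10, 40, 48, 7]
  queue [35] -> pop 35, enqueue [none], visited so far: [15, 12, 23, 1, 41, 10, 40, 48, 7, 35]
Result: [15, 12, 23, 1, 41, 10, 40, 48, 7, 35]


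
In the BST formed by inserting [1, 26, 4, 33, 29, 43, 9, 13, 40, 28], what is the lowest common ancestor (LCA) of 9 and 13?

Tree insertion order: [1, 26, 4, 33, 29, 43, 9, 13, 40, 28]
Tree (level-order array): [1, None, 26, 4, 33, None, 9, 29, 43, None, 13, 28, None, 40]
In a BST, the LCA of p=9, q=13 is the first node v on the
root-to-leaf path with p <= v <= q (go left if both < v, right if both > v).
Walk from root:
  at 1: both 9 and 13 > 1, go right
  at 26: both 9 and 13 < 26, go left
  at 4: both 9 and 13 > 4, go right
  at 9: 9 <= 9 <= 13, this is the LCA
LCA = 9


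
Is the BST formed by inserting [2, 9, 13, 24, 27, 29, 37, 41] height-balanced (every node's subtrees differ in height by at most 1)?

Tree (level-order array): [2, None, 9, None, 13, None, 24, None, 27, None, 29, None, 37, None, 41]
Definition: a tree is height-balanced if, at every node, |h(left) - h(right)| <= 1 (empty subtree has height -1).
Bottom-up per-node check:
  node 41: h_left=-1, h_right=-1, diff=0 [OK], height=0
  node 37: h_left=-1, h_right=0, diff=1 [OK], height=1
  node 29: h_left=-1, h_right=1, diff=2 [FAIL (|-1-1|=2 > 1)], height=2
  node 27: h_left=-1, h_right=2, diff=3 [FAIL (|-1-2|=3 > 1)], height=3
  node 24: h_left=-1, h_right=3, diff=4 [FAIL (|-1-3|=4 > 1)], height=4
  node 13: h_left=-1, h_right=4, diff=5 [FAIL (|-1-4|=5 > 1)], height=5
  node 9: h_left=-1, h_right=5, diff=6 [FAIL (|-1-5|=6 > 1)], height=6
  node 2: h_left=-1, h_right=6, diff=7 [FAIL (|-1-6|=7 > 1)], height=7
Node 29 violates the condition: |-1 - 1| = 2 > 1.
Result: Not balanced


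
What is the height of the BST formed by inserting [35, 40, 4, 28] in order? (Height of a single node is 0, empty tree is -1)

Insertion order: [35, 40, 4, 28]
Tree (level-order array): [35, 4, 40, None, 28]
Compute height bottom-up (empty subtree = -1):
  height(28) = 1 + max(-1, -1) = 0
  height(4) = 1 + max(-1, 0) = 1
  height(40) = 1 + max(-1, -1) = 0
  height(35) = 1 + max(1, 0) = 2
Height = 2


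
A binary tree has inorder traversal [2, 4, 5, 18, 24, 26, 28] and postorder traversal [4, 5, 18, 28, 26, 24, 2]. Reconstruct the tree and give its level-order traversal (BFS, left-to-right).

Inorder:   [2, 4, 5, 18, 24, 26, 28]
Postorder: [4, 5, 18, 28, 26, 24, 2]
Algorithm: postorder visits root last, so walk postorder right-to-left;
each value is the root of the current inorder slice — split it at that
value, recurse on the right subtree first, then the left.
Recursive splits:
  root=2; inorder splits into left=[], right=[4, 5, 18, 24, 26, 28]
  root=24; inorder splits into left=[4, 5, 18], right=[26, 28]
  root=26; inorder splits into left=[], right=[28]
  root=28; inorder splits into left=[], right=[]
  root=18; inorder splits into left=[4, 5], right=[]
  root=5; inorder splits into left=[4], right=[]
  root=4; inorder splits into left=[], right=[]
Reconstructed level-order: [2, 24, 18, 26, 5, 28, 4]


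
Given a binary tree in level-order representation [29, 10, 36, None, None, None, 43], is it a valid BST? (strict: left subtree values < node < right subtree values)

Level-order array: [29, 10, 36, None, None, None, 43]
Validate using subtree bounds (lo, hi): at each node, require lo < value < hi,
then recurse left with hi=value and right with lo=value.
Preorder trace (stopping at first violation):
  at node 29 with bounds (-inf, +inf): OK
  at node 10 with bounds (-inf, 29): OK
  at node 36 with bounds (29, +inf): OK
  at node 43 with bounds (36, +inf): OK
No violation found at any node.
Result: Valid BST


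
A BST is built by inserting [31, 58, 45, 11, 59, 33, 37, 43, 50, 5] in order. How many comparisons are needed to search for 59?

Search path for 59: 31 -> 58 -> 59
Found: True
Comparisons: 3


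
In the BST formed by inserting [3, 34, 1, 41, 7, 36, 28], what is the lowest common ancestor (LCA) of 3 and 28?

Tree insertion order: [3, 34, 1, 41, 7, 36, 28]
Tree (level-order array): [3, 1, 34, None, None, 7, 41, None, 28, 36]
In a BST, the LCA of p=3, q=28 is the first node v on the
root-to-leaf path with p <= v <= q (go left if both < v, right if both > v).
Walk from root:
  at 3: 3 <= 3 <= 28, this is the LCA
LCA = 3


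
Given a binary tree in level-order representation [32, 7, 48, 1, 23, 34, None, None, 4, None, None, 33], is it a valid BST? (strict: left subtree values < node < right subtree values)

Level-order array: [32, 7, 48, 1, 23, 34, None, None, 4, None, None, 33]
Validate using subtree bounds (lo, hi): at each node, require lo < value < hi,
then recurse left with hi=value and right with lo=value.
Preorder trace (stopping at first violation):
  at node 32 with bounds (-inf, +inf): OK
  at node 7 with bounds (-inf, 32): OK
  at node 1 with bounds (-inf, 7): OK
  at node 4 with bounds (1, 7): OK
  at node 23 with bounds (7, 32): OK
  at node 48 with bounds (32, +inf): OK
  at node 34 with bounds (32, 48): OK
  at node 33 with bounds (32, 34): OK
No violation found at any node.
Result: Valid BST


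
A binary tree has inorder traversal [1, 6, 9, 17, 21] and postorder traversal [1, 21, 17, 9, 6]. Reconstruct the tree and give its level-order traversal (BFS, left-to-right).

Inorder:   [1, 6, 9, 17, 21]
Postorder: [1, 21, 17, 9, 6]
Algorithm: postorder visits root last, so walk postorder right-to-left;
each value is the root of the current inorder slice — split it at that
value, recurse on the right subtree first, then the left.
Recursive splits:
  root=6; inorder splits into left=[1], right=[9, 17, 21]
  root=9; inorder splits into left=[], right=[17, 21]
  root=17; inorder splits into left=[], right=[21]
  root=21; inorder splits into left=[], right=[]
  root=1; inorder splits into left=[], right=[]
Reconstructed level-order: [6, 1, 9, 17, 21]


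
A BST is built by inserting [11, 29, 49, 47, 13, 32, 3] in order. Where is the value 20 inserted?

Starting tree (level order): [11, 3, 29, None, None, 13, 49, None, None, 47, None, 32]
Insertion path: 11 -> 29 -> 13
Result: insert 20 as right child of 13
Final tree (level order): [11, 3, 29, None, None, 13, 49, None, 20, 47, None, None, None, 32]


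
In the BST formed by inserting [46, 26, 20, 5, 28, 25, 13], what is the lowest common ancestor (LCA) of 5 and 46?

Tree insertion order: [46, 26, 20, 5, 28, 25, 13]
Tree (level-order array): [46, 26, None, 20, 28, 5, 25, None, None, None, 13]
In a BST, the LCA of p=5, q=46 is the first node v on the
root-to-leaf path with p <= v <= q (go left if both < v, right if both > v).
Walk from root:
  at 46: 5 <= 46 <= 46, this is the LCA
LCA = 46


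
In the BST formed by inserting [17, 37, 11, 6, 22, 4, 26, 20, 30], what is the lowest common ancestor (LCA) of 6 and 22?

Tree insertion order: [17, 37, 11, 6, 22, 4, 26, 20, 30]
Tree (level-order array): [17, 11, 37, 6, None, 22, None, 4, None, 20, 26, None, None, None, None, None, 30]
In a BST, the LCA of p=6, q=22 is the first node v on the
root-to-leaf path with p <= v <= q (go left if both < v, right if both > v).
Walk from root:
  at 17: 6 <= 17 <= 22, this is the LCA
LCA = 17


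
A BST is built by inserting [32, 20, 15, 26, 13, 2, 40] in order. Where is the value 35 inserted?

Starting tree (level order): [32, 20, 40, 15, 26, None, None, 13, None, None, None, 2]
Insertion path: 32 -> 40
Result: insert 35 as left child of 40
Final tree (level order): [32, 20, 40, 15, 26, 35, None, 13, None, None, None, None, None, 2]


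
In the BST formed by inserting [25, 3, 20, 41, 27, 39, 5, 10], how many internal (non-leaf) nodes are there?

Tree built from: [25, 3, 20, 41, 27, 39, 5, 10]
Tree (level-order array): [25, 3, 41, None, 20, 27, None, 5, None, None, 39, None, 10]
Rule: An internal node has at least one child.
Per-node child counts:
  node 25: 2 child(ren)
  node 3: 1 child(ren)
  node 20: 1 child(ren)
  node 5: 1 child(ren)
  node 10: 0 child(ren)
  node 41: 1 child(ren)
  node 27: 1 child(ren)
  node 39: 0 child(ren)
Matching nodes: [25, 3, 20, 5, 41, 27]
Count of internal (non-leaf) nodes: 6


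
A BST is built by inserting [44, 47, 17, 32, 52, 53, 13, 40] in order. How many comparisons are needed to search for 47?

Search path for 47: 44 -> 47
Found: True
Comparisons: 2


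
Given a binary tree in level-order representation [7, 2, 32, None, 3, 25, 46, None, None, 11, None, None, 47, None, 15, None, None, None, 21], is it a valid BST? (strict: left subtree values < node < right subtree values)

Level-order array: [7, 2, 32, None, 3, 25, 46, None, None, 11, None, None, 47, None, 15, None, None, None, 21]
Validate using subtree bounds (lo, hi): at each node, require lo < value < hi,
then recurse left with hi=value and right with lo=value.
Preorder trace (stopping at first violation):
  at node 7 with bounds (-inf, +inf): OK
  at node 2 with bounds (-inf, 7): OK
  at node 3 with bounds (2, 7): OK
  at node 32 with bounds (7, +inf): OK
  at node 25 with bounds (7, 32): OK
  at node 11 with bounds (7, 25): OK
  at node 15 with bounds (11, 25): OK
  at node 21 with bounds (15, 25): OK
  at node 46 with bounds (32, +inf): OK
  at node 47 with bounds (46, +inf): OK
No violation found at any node.
Result: Valid BST


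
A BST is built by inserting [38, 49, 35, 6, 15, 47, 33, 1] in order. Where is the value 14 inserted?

Starting tree (level order): [38, 35, 49, 6, None, 47, None, 1, 15, None, None, None, None, None, 33]
Insertion path: 38 -> 35 -> 6 -> 15
Result: insert 14 as left child of 15
Final tree (level order): [38, 35, 49, 6, None, 47, None, 1, 15, None, None, None, None, 14, 33]


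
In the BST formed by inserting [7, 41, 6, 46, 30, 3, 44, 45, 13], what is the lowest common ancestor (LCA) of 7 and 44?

Tree insertion order: [7, 41, 6, 46, 30, 3, 44, 45, 13]
Tree (level-order array): [7, 6, 41, 3, None, 30, 46, None, None, 13, None, 44, None, None, None, None, 45]
In a BST, the LCA of p=7, q=44 is the first node v on the
root-to-leaf path with p <= v <= q (go left if both < v, right if both > v).
Walk from root:
  at 7: 7 <= 7 <= 44, this is the LCA
LCA = 7


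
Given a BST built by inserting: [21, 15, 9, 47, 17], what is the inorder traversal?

Tree insertion order: [21, 15, 9, 47, 17]
Tree (level-order array): [21, 15, 47, 9, 17]
Inorder traversal: [9, 15, 17, 21, 47]


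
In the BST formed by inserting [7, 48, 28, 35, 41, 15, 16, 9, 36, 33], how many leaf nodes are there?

Tree built from: [7, 48, 28, 35, 41, 15, 16, 9, 36, 33]
Tree (level-order array): [7, None, 48, 28, None, 15, 35, 9, 16, 33, 41, None, None, None, None, None, None, 36]
Rule: A leaf has 0 children.
Per-node child counts:
  node 7: 1 child(ren)
  node 48: 1 child(ren)
  node 28: 2 child(ren)
  node 15: 2 child(ren)
  node 9: 0 child(ren)
  node 16: 0 child(ren)
  node 35: 2 child(ren)
  node 33: 0 child(ren)
  node 41: 1 child(ren)
  node 36: 0 child(ren)
Matching nodes: [9, 16, 33, 36]
Count of leaf nodes: 4


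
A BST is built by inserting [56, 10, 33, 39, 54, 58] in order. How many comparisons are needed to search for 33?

Search path for 33: 56 -> 10 -> 33
Found: True
Comparisons: 3


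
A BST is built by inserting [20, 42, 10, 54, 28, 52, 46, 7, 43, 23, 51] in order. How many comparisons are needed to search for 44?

Search path for 44: 20 -> 42 -> 54 -> 52 -> 46 -> 43
Found: False
Comparisons: 6


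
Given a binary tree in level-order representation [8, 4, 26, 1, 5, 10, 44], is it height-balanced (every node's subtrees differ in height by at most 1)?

Tree (level-order array): [8, 4, 26, 1, 5, 10, 44]
Definition: a tree is height-balanced if, at every node, |h(left) - h(right)| <= 1 (empty subtree has height -1).
Bottom-up per-node check:
  node 1: h_left=-1, h_right=-1, diff=0 [OK], height=0
  node 5: h_left=-1, h_right=-1, diff=0 [OK], height=0
  node 4: h_left=0, h_right=0, diff=0 [OK], height=1
  node 10: h_left=-1, h_right=-1, diff=0 [OK], height=0
  node 44: h_left=-1, h_right=-1, diff=0 [OK], height=0
  node 26: h_left=0, h_right=0, diff=0 [OK], height=1
  node 8: h_left=1, h_right=1, diff=0 [OK], height=2
All nodes satisfy the balance condition.
Result: Balanced


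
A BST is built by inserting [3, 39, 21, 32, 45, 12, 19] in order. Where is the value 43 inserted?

Starting tree (level order): [3, None, 39, 21, 45, 12, 32, None, None, None, 19]
Insertion path: 3 -> 39 -> 45
Result: insert 43 as left child of 45
Final tree (level order): [3, None, 39, 21, 45, 12, 32, 43, None, None, 19]


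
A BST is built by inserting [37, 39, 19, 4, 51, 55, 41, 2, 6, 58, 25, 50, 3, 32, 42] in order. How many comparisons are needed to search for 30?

Search path for 30: 37 -> 19 -> 25 -> 32
Found: False
Comparisons: 4


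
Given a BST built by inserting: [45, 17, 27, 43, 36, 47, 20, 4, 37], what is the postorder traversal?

Tree insertion order: [45, 17, 27, 43, 36, 47, 20, 4, 37]
Tree (level-order array): [45, 17, 47, 4, 27, None, None, None, None, 20, 43, None, None, 36, None, None, 37]
Postorder traversal: [4, 20, 37, 36, 43, 27, 17, 47, 45]


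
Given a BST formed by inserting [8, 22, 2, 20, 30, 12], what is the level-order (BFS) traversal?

Tree insertion order: [8, 22, 2, 20, 30, 12]
Tree (level-order array): [8, 2, 22, None, None, 20, 30, 12]
BFS from the root, enqueuing left then right child of each popped node:
  queue [8] -> pop 8, enqueue [2, 22], visited so far: [8]
  queue [2, 22] -> pop 2, enqueue [none], visited so far: [8, 2]
  queue [22] -> pop 22, enqueue [20, 30], visited so far: [8, 2, 22]
  queue [20, 30] -> pop 20, enqueue [12], visited so far: [8, 2, 22, 20]
  queue [30, 12] -> pop 30, enqueue [none], visited so far: [8, 2, 22, 20, 30]
  queue [12] -> pop 12, enqueue [none], visited so far: [8, 2, 22, 20, 30, 12]
Result: [8, 2, 22, 20, 30, 12]


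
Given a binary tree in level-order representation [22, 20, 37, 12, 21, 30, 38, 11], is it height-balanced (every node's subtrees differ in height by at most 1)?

Tree (level-order array): [22, 20, 37, 12, 21, 30, 38, 11]
Definition: a tree is height-balanced if, at every node, |h(left) - h(right)| <= 1 (empty subtree has height -1).
Bottom-up per-node check:
  node 11: h_left=-1, h_right=-1, diff=0 [OK], height=0
  node 12: h_left=0, h_right=-1, diff=1 [OK], height=1
  node 21: h_left=-1, h_right=-1, diff=0 [OK], height=0
  node 20: h_left=1, h_right=0, diff=1 [OK], height=2
  node 30: h_left=-1, h_right=-1, diff=0 [OK], height=0
  node 38: h_left=-1, h_right=-1, diff=0 [OK], height=0
  node 37: h_left=0, h_right=0, diff=0 [OK], height=1
  node 22: h_left=2, h_right=1, diff=1 [OK], height=3
All nodes satisfy the balance condition.
Result: Balanced


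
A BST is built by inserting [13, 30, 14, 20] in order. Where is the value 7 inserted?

Starting tree (level order): [13, None, 30, 14, None, None, 20]
Insertion path: 13
Result: insert 7 as left child of 13
Final tree (level order): [13, 7, 30, None, None, 14, None, None, 20]


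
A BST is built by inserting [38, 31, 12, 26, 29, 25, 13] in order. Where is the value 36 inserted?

Starting tree (level order): [38, 31, None, 12, None, None, 26, 25, 29, 13]
Insertion path: 38 -> 31
Result: insert 36 as right child of 31
Final tree (level order): [38, 31, None, 12, 36, None, 26, None, None, 25, 29, 13]


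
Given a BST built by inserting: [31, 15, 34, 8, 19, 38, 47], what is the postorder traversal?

Tree insertion order: [31, 15, 34, 8, 19, 38, 47]
Tree (level-order array): [31, 15, 34, 8, 19, None, 38, None, None, None, None, None, 47]
Postorder traversal: [8, 19, 15, 47, 38, 34, 31]


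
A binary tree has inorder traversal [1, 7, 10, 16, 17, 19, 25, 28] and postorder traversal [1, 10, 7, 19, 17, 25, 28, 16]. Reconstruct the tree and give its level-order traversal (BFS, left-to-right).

Inorder:   [1, 7, 10, 16, 17, 19, 25, 28]
Postorder: [1, 10, 7, 19, 17, 25, 28, 16]
Algorithm: postorder visits root last, so walk postorder right-to-left;
each value is the root of the current inorder slice — split it at that
value, recurse on the right subtree first, then the left.
Recursive splits:
  root=16; inorder splits into left=[1, 7, 10], right=[17, 19, 25, 28]
  root=28; inorder splits into left=[17, 19, 25], right=[]
  root=25; inorder splits into left=[17, 19], right=[]
  root=17; inorder splits into left=[], right=[19]
  root=19; inorder splits into left=[], right=[]
  root=7; inorder splits into left=[1], right=[10]
  root=10; inorder splits into left=[], right=[]
  root=1; inorder splits into left=[], right=[]
Reconstructed level-order: [16, 7, 28, 1, 10, 25, 17, 19]


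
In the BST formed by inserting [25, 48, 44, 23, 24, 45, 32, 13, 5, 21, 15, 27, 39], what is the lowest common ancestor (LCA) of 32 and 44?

Tree insertion order: [25, 48, 44, 23, 24, 45, 32, 13, 5, 21, 15, 27, 39]
Tree (level-order array): [25, 23, 48, 13, 24, 44, None, 5, 21, None, None, 32, 45, None, None, 15, None, 27, 39]
In a BST, the LCA of p=32, q=44 is the first node v on the
root-to-leaf path with p <= v <= q (go left if both < v, right if both > v).
Walk from root:
  at 25: both 32 and 44 > 25, go right
  at 48: both 32 and 44 < 48, go left
  at 44: 32 <= 44 <= 44, this is the LCA
LCA = 44


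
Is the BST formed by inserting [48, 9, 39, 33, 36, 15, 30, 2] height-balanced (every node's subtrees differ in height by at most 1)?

Tree (level-order array): [48, 9, None, 2, 39, None, None, 33, None, 15, 36, None, 30]
Definition: a tree is height-balanced if, at every node, |h(left) - h(right)| <= 1 (empty subtree has height -1).
Bottom-up per-node check:
  node 2: h_left=-1, h_right=-1, diff=0 [OK], height=0
  node 30: h_left=-1, h_right=-1, diff=0 [OK], height=0
  node 15: h_left=-1, h_right=0, diff=1 [OK], height=1
  node 36: h_left=-1, h_right=-1, diff=0 [OK], height=0
  node 33: h_left=1, h_right=0, diff=1 [OK], height=2
  node 39: h_left=2, h_right=-1, diff=3 [FAIL (|2--1|=3 > 1)], height=3
  node 9: h_left=0, h_right=3, diff=3 [FAIL (|0-3|=3 > 1)], height=4
  node 48: h_left=4, h_right=-1, diff=5 [FAIL (|4--1|=5 > 1)], height=5
Node 39 violates the condition: |2 - -1| = 3 > 1.
Result: Not balanced


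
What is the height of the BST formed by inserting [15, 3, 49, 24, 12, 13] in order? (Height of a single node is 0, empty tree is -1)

Insertion order: [15, 3, 49, 24, 12, 13]
Tree (level-order array): [15, 3, 49, None, 12, 24, None, None, 13]
Compute height bottom-up (empty subtree = -1):
  height(13) = 1 + max(-1, -1) = 0
  height(12) = 1 + max(-1, 0) = 1
  height(3) = 1 + max(-1, 1) = 2
  height(24) = 1 + max(-1, -1) = 0
  height(49) = 1 + max(0, -1) = 1
  height(15) = 1 + max(2, 1) = 3
Height = 3


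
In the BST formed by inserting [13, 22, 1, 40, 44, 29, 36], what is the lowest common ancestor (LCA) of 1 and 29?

Tree insertion order: [13, 22, 1, 40, 44, 29, 36]
Tree (level-order array): [13, 1, 22, None, None, None, 40, 29, 44, None, 36]
In a BST, the LCA of p=1, q=29 is the first node v on the
root-to-leaf path with p <= v <= q (go left if both < v, right if both > v).
Walk from root:
  at 13: 1 <= 13 <= 29, this is the LCA
LCA = 13


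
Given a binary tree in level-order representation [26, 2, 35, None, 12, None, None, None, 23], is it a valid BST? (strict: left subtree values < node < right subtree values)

Level-order array: [26, 2, 35, None, 12, None, None, None, 23]
Validate using subtree bounds (lo, hi): at each node, require lo < value < hi,
then recurse left with hi=value and right with lo=value.
Preorder trace (stopping at first violation):
  at node 26 with bounds (-inf, +inf): OK
  at node 2 with bounds (-inf, 26): OK
  at node 12 with bounds (2, 26): OK
  at node 23 with bounds (12, 26): OK
  at node 35 with bounds (26, +inf): OK
No violation found at any node.
Result: Valid BST


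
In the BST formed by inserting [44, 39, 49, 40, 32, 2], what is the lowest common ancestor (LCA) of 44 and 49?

Tree insertion order: [44, 39, 49, 40, 32, 2]
Tree (level-order array): [44, 39, 49, 32, 40, None, None, 2]
In a BST, the LCA of p=44, q=49 is the first node v on the
root-to-leaf path with p <= v <= q (go left if both < v, right if both > v).
Walk from root:
  at 44: 44 <= 44 <= 49, this is the LCA
LCA = 44


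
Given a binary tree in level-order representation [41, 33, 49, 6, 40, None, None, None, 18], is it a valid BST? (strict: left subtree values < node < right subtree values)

Level-order array: [41, 33, 49, 6, 40, None, None, None, 18]
Validate using subtree bounds (lo, hi): at each node, require lo < value < hi,
then recurse left with hi=value and right with lo=value.
Preorder trace (stopping at first violation):
  at node 41 with bounds (-inf, +inf): OK
  at node 33 with bounds (-inf, 41): OK
  at node 6 with bounds (-inf, 33): OK
  at node 18 with bounds (6, 33): OK
  at node 40 with bounds (33, 41): OK
  at node 49 with bounds (41, +inf): OK
No violation found at any node.
Result: Valid BST


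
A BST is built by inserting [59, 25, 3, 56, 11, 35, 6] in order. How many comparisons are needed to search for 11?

Search path for 11: 59 -> 25 -> 3 -> 11
Found: True
Comparisons: 4


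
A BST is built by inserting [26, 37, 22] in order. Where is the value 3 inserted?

Starting tree (level order): [26, 22, 37]
Insertion path: 26 -> 22
Result: insert 3 as left child of 22
Final tree (level order): [26, 22, 37, 3]


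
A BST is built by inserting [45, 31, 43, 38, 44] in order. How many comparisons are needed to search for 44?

Search path for 44: 45 -> 31 -> 43 -> 44
Found: True
Comparisons: 4


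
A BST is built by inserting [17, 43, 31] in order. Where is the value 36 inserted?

Starting tree (level order): [17, None, 43, 31]
Insertion path: 17 -> 43 -> 31
Result: insert 36 as right child of 31
Final tree (level order): [17, None, 43, 31, None, None, 36]


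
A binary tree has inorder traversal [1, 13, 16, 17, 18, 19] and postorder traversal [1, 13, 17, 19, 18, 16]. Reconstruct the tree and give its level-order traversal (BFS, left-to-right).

Inorder:   [1, 13, 16, 17, 18, 19]
Postorder: [1, 13, 17, 19, 18, 16]
Algorithm: postorder visits root last, so walk postorder right-to-left;
each value is the root of the current inorder slice — split it at that
value, recurse on the right subtree first, then the left.
Recursive splits:
  root=16; inorder splits into left=[1, 13], right=[17, 18, 19]
  root=18; inorder splits into left=[17], right=[19]
  root=19; inorder splits into left=[], right=[]
  root=17; inorder splits into left=[], right=[]
  root=13; inorder splits into left=[1], right=[]
  root=1; inorder splits into left=[], right=[]
Reconstructed level-order: [16, 13, 18, 1, 17, 19]


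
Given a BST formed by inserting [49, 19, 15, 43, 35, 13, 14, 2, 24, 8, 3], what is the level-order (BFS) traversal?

Tree insertion order: [49, 19, 15, 43, 35, 13, 14, 2, 24, 8, 3]
Tree (level-order array): [49, 19, None, 15, 43, 13, None, 35, None, 2, 14, 24, None, None, 8, None, None, None, None, 3]
BFS from the root, enqueuing left then right child of each popped node:
  queue [49] -> pop 49, enqueue [19], visited so far: [49]
  queue [19] -> pop 19, enqueue [15, 43], visited so far: [49, 19]
  queue [15, 43] -> pop 15, enqueue [13], visited so far: [49, 19, 15]
  queue [43, 13] -> pop 43, enqueue [35], visited so far: [49, 19, 15, 43]
  queue [13, 35] -> pop 13, enqueue [2, 14], visited so far: [49, 19, 15, 43, 13]
  queue [35, 2, 14] -> pop 35, enqueue [24], visited so far: [49, 19, 15, 43, 13, 35]
  queue [2, 14, 24] -> pop 2, enqueue [8], visited so far: [49, 19, 15, 43, 13, 35, 2]
  queue [14, 24, 8] -> pop 14, enqueue [none], visited so far: [49, 19, 15, 43, 13, 35, 2, 14]
  queue [24, 8] -> pop 24, enqueue [none], visited so far: [49, 19, 15, 43, 13, 35, 2, 14, 24]
  queue [8] -> pop 8, enqueue [3], visited so far: [49, 19, 15, 43, 13, 35, 2, 14, 24, 8]
  queue [3] -> pop 3, enqueue [none], visited so far: [49, 19, 15, 43, 13, 35, 2, 14, 24, 8, 3]
Result: [49, 19, 15, 43, 13, 35, 2, 14, 24, 8, 3]


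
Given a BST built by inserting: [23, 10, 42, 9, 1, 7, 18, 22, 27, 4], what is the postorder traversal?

Tree insertion order: [23, 10, 42, 9, 1, 7, 18, 22, 27, 4]
Tree (level-order array): [23, 10, 42, 9, 18, 27, None, 1, None, None, 22, None, None, None, 7, None, None, 4]
Postorder traversal: [4, 7, 1, 9, 22, 18, 10, 27, 42, 23]


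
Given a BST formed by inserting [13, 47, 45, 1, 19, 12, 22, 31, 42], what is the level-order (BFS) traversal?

Tree insertion order: [13, 47, 45, 1, 19, 12, 22, 31, 42]
Tree (level-order array): [13, 1, 47, None, 12, 45, None, None, None, 19, None, None, 22, None, 31, None, 42]
BFS from the root, enqueuing left then right child of each popped node:
  queue [13] -> pop 13, enqueue [1, 47], visited so far: [13]
  queue [1, 47] -> pop 1, enqueue [12], visited so far: [13, 1]
  queue [47, 12] -> pop 47, enqueue [45], visited so far: [13, 1, 47]
  queue [12, 45] -> pop 12, enqueue [none], visited so far: [13, 1, 47, 12]
  queue [45] -> pop 45, enqueue [19], visited so far: [13, 1, 47, 12, 45]
  queue [19] -> pop 19, enqueue [22], visited so far: [13, 1, 47, 12, 45, 19]
  queue [22] -> pop 22, enqueue [31], visited so far: [13, 1, 47, 12, 45, 19, 22]
  queue [31] -> pop 31, enqueue [42], visited so far: [13, 1, 47, 12, 45, 19, 22, 31]
  queue [42] -> pop 42, enqueue [none], visited so far: [13, 1, 47, 12, 45, 19, 22, 31, 42]
Result: [13, 1, 47, 12, 45, 19, 22, 31, 42]


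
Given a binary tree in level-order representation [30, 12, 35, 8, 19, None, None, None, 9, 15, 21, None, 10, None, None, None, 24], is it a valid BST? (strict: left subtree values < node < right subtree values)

Level-order array: [30, 12, 35, 8, 19, None, None, None, 9, 15, 21, None, 10, None, None, None, 24]
Validate using subtree bounds (lo, hi): at each node, require lo < value < hi,
then recurse left with hi=value and right with lo=value.
Preorder trace (stopping at first violation):
  at node 30 with bounds (-inf, +inf): OK
  at node 12 with bounds (-inf, 30): OK
  at node 8 with bounds (-inf, 12): OK
  at node 9 with bounds (8, 12): OK
  at node 10 with bounds (9, 12): OK
  at node 19 with bounds (12, 30): OK
  at node 15 with bounds (12, 19): OK
  at node 21 with bounds (19, 30): OK
  at node 24 with bounds (21, 30): OK
  at node 35 with bounds (30, +inf): OK
No violation found at any node.
Result: Valid BST


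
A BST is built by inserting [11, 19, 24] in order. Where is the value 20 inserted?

Starting tree (level order): [11, None, 19, None, 24]
Insertion path: 11 -> 19 -> 24
Result: insert 20 as left child of 24
Final tree (level order): [11, None, 19, None, 24, 20]


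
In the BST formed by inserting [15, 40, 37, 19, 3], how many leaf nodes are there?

Tree built from: [15, 40, 37, 19, 3]
Tree (level-order array): [15, 3, 40, None, None, 37, None, 19]
Rule: A leaf has 0 children.
Per-node child counts:
  node 15: 2 child(ren)
  node 3: 0 child(ren)
  node 40: 1 child(ren)
  node 37: 1 child(ren)
  node 19: 0 child(ren)
Matching nodes: [3, 19]
Count of leaf nodes: 2


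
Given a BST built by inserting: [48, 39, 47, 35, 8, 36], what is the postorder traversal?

Tree insertion order: [48, 39, 47, 35, 8, 36]
Tree (level-order array): [48, 39, None, 35, 47, 8, 36]
Postorder traversal: [8, 36, 35, 47, 39, 48]


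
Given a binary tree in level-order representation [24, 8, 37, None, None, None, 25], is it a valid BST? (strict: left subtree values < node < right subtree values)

Level-order array: [24, 8, 37, None, None, None, 25]
Validate using subtree bounds (lo, hi): at each node, require lo < value < hi,
then recurse left with hi=value and right with lo=value.
Preorder trace (stopping at first violation):
  at node 24 with bounds (-inf, +inf): OK
  at node 8 with bounds (-inf, 24): OK
  at node 37 with bounds (24, +inf): OK
  at node 25 with bounds (37, +inf): VIOLATION
Node 25 violates its bound: not (37 < 25 < +inf).
Result: Not a valid BST
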